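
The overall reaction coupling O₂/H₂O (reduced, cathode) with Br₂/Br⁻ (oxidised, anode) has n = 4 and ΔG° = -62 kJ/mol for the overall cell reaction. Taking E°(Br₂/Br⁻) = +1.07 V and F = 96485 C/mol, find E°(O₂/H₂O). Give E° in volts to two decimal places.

+1.23 V

E°cell = −ΔG°/(nF) = −(-62×10³)/((4)(96485)) = +0.161 V.
Since O₂/H₂O is the cathode and Br₂/Br⁻ the anode, E°cell = E°(O₂/H₂O) − E°(Br₂/Br⁻).
So E°(O₂/H₂O) = E°cell + E°(Br₂/Br⁻) = +0.161 + (+1.07) = +1.23 V.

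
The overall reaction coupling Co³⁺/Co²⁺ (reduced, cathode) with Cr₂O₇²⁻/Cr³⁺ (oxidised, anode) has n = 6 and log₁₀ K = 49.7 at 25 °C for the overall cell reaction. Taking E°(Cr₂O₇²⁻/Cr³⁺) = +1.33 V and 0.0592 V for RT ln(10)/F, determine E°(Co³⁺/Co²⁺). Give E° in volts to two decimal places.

E°cell = (0.0592/n)·log K = (0.0592/6)(49.7) = +0.490 V.
Since Co³⁺/Co²⁺ is the cathode and Cr₂O₇²⁻/Cr³⁺ the anode, E°cell = E°(Co³⁺/Co²⁺) − E°(Cr₂O₇²⁻/Cr³⁺).
So E°(Co³⁺/Co²⁺) = E°cell + E°(Cr₂O₇²⁻/Cr³⁺) = +0.490 + (+1.33) = +1.82 V.

+1.82 V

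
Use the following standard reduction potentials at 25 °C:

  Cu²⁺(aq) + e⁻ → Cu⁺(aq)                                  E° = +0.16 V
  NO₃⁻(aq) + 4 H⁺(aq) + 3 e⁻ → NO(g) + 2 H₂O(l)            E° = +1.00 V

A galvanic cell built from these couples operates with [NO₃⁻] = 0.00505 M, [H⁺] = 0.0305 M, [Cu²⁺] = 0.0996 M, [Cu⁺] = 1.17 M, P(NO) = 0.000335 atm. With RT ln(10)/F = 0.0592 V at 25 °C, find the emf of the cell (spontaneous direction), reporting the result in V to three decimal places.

+0.807 V

NO₃⁻/NO is the cathode (higher E°), Cu²⁺/Cu⁺ the anode: E°cell = +1.00 − (+0.16) = +0.84 V, n = 3.
Overall: NO₃⁻(aq) + 4 H⁺(aq) + 3 Cu⁺(aq) → NO(g) + 2 H₂O(l) + 3 Cu²⁺(aq)
Q = P(NO)·[Cu²⁺]^3 / ([NO₃⁻]·[H⁺]^4·[Cu⁺]^3); log Q = 1.675.
E = E° − (0.0592/n) log Q = +0.84 − (0.0592/3)(1.675) = +0.807 V.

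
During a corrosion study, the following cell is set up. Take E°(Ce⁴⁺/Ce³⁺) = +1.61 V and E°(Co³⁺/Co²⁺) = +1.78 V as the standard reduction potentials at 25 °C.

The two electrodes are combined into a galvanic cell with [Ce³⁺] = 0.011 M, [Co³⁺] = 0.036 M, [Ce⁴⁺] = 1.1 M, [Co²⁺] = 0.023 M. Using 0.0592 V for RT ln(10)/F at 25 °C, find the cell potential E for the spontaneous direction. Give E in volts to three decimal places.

+0.063 V

Co³⁺/Co²⁺ is the cathode (higher E°), Ce⁴⁺/Ce³⁺ the anode: E°cell = +1.78 − (+1.61) = +0.17 V, n = 1.
Overall: Co³⁺(aq) + Ce³⁺(aq) → Co²⁺(aq) + Ce⁴⁺(aq)
Q = [Co²⁺]·[Ce⁴⁺] / ([Co³⁺]·[Ce³⁺]); log Q = 1.805.
E = E° − (0.0592/n) log Q = +0.17 − (0.0592/1)(1.805) = +0.063 V.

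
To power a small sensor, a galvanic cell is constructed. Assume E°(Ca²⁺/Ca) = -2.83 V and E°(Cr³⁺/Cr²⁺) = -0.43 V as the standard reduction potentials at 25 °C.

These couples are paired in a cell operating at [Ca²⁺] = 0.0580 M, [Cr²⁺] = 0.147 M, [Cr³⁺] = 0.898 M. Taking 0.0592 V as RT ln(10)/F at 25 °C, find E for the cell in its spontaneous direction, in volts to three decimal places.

+2.483 V

Cr³⁺/Cr²⁺ is the cathode (higher E°), Ca²⁺/Ca the anode: E°cell = -0.43 − (-2.83) = +2.40 V, n = 2.
Overall: 2 Cr³⁺(aq) + Ca(s) → 2 Cr²⁺(aq) + Ca²⁺(aq)
Q = [Cr²⁺]^2·[Ca²⁺] / ([Cr³⁺]^2); log Q = -2.808.
E = E° − (0.0592/n) log Q = +2.40 − (0.0592/2)(-2.808) = +2.483 V.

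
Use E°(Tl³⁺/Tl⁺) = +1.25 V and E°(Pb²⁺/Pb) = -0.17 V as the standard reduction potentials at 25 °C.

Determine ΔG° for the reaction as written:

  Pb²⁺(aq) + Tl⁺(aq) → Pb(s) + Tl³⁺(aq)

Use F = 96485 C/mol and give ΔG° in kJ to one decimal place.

As written, Pb²⁺/Pb is reduced (cathode) and Tl³⁺/Tl⁺ is oxidised (anode), so E°cell = (-0.17) − (+1.25) = -1.42 V.
Balancing electrons gives n = 2.
ΔG° = −nFE° = −(2)(96485)(-1.42) = 274,017 J = +274.0 kJ.

+274.0 kJ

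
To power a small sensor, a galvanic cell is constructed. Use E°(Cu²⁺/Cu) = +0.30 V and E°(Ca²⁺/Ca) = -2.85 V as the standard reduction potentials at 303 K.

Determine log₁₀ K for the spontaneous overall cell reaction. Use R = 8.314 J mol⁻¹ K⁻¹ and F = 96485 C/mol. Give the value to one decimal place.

Cathode: Cu²⁺/Cu; anode: Ca²⁺/Ca. E°cell = (+0.30) − (-2.85) = +3.15 V, with n = 2.
ΔG° = −nFE° = −RT ln K, so ln K = nFE°/(RT) = (2)(96485)(+3.15) / ((8.314)(303)) = 241.295.
log₁₀ K = 241.295 / ln 10 = 104.8.

104.8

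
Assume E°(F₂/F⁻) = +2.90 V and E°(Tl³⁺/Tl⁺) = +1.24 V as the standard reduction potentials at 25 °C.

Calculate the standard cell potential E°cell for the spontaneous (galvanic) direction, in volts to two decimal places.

+1.66 V

The F₂/F⁻ couple has the higher reduction potential, so it is the cathode; Tl³⁺/Tl⁺ is oxidised at the anode.
E°cell = E°(cathode) − E°(anode) = (+2.90) − (+1.24) = +1.66 V.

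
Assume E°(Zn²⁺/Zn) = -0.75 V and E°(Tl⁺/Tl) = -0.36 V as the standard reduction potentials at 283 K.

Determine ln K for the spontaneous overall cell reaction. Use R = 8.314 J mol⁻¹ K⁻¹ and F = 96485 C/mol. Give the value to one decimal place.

32.0

Cathode: Tl⁺/Tl; anode: Zn²⁺/Zn. E°cell = (-0.36) − (-0.75) = +0.39 V, with n = 2.
ΔG° = −nFE° = −RT ln K, so ln K = nFE°/(RT) = (2)(96485)(+0.39) / ((8.314)(283)) = 31.986.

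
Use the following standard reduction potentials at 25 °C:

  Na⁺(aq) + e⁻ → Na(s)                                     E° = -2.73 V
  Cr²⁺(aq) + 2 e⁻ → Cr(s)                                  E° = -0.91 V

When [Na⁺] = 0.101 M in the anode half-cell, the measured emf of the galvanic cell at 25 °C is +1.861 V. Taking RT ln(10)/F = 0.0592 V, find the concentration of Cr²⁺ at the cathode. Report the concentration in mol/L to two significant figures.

0.25 M

Cr²⁺/Cr is the cathode, Na⁺/Na the anode: E°cell = +1.82 V, n = 2.
Overall reaction: Cr²⁺(aq) + 2 Na(s) → Cr(s) + 2 Na⁺(aq); Q = [Na⁺]^2/[Cr²⁺]^1.
From E = E° − (0.0592/n) log Q: log Q = (E° − E)·n/0.0592 = (+1.82 − (+1.861))·2/0.0592 = -1.3851.
So 1·log[Cr²⁺] = 2·log(0.101) − log Q = -1.9914 − (-1.3851) = -0.6063; [Cr²⁺] = 10^(-0.6063) ≈ 0.25 M.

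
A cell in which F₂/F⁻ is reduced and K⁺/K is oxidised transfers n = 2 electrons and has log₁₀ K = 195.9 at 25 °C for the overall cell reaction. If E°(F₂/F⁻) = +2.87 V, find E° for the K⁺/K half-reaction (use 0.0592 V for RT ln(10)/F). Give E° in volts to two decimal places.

E°cell = (0.0592/n)·log K = (0.0592/2)(195.9) = +5.799 V.
Since F₂/F⁻ is the cathode and K⁺/K the anode, E°cell = E°(F₂/F⁻) − E°(K⁺/K).
So E°(K⁺/K) = E°(F₂/F⁻) − E°cell = (+2.87) − (+5.799) = -2.93 V.

-2.93 V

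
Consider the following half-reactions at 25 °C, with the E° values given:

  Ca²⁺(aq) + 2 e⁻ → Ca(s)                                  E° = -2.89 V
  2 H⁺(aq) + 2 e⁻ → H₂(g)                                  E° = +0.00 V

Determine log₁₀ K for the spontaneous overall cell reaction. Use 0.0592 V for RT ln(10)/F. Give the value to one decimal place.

Cathode: H⁺/H₂; anode: Ca²⁺/Ca. E°cell = +2.89 V, n = 2.
log K = nE°cell / 0.0592 = (2)(+2.89) / 0.0592 = 97.6.

97.6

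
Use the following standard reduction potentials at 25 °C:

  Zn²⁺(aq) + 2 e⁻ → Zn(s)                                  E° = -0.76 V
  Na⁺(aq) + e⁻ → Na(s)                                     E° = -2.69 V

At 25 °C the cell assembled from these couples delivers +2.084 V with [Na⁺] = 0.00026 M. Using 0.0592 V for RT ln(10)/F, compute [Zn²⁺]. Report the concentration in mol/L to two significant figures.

Zn²⁺/Zn is the cathode, Na⁺/Na the anode: E°cell = +1.93 V, n = 2.
Overall reaction: Zn²⁺(aq) + 2 Na(s) → Zn(s) + 2 Na⁺(aq); Q = [Na⁺]^2/[Zn²⁺]^1.
From E = E° − (0.0592/n) log Q: log Q = (E° − E)·n/0.0592 = (+1.93 − (+2.084))·2/0.0592 = -5.2027.
So 1·log[Zn²⁺] = 2·log(0.00026) − log Q = -7.1701 − (-5.2027) = -1.9674; [Zn²⁺] = 10^(-1.9674) ≈ 0.011 M.

0.011 M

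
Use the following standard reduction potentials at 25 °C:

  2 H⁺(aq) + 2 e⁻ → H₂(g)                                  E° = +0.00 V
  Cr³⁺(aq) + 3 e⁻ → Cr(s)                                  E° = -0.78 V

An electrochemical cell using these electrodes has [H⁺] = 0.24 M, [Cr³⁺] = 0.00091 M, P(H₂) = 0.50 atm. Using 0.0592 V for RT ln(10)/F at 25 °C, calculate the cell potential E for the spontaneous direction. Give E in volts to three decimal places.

H⁺/H₂ is the cathode (higher E°), Cr³⁺/Cr the anode: E°cell = +0.00 − (-0.78) = +0.78 V, n = 6.
Overall: 6 H⁺(aq) + 2 Cr(s) → 3 H₂(g) + 2 Cr³⁺(aq)
Q = P(H₂)^3·[Cr³⁺]^2 / ([H⁺]^6); log Q = -3.266.
E = E° − (0.0592/n) log Q = +0.78 − (0.0592/6)(-3.266) = +0.812 V.

+0.812 V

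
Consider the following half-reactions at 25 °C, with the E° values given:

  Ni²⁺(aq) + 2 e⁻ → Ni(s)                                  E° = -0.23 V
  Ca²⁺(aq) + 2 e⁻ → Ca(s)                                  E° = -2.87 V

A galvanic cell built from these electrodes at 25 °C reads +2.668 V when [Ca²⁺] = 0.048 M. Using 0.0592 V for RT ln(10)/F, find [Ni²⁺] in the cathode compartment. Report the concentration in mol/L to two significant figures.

0.42 M

Ni²⁺/Ni is the cathode, Ca²⁺/Ca the anode: E°cell = +2.64 V, n = 2.
Overall reaction: Ni²⁺(aq) + Ca(s) → Ni(s) + Ca²⁺(aq); Q = [Ca²⁺]^1/[Ni²⁺]^1.
From E = E° − (0.0592/n) log Q: log Q = (E° − E)·n/0.0592 = (+2.64 − (+2.668))·2/0.0592 = -0.9459.
So 1·log[Ni²⁺] = 1·log(0.048) − log Q = -1.3188 − (-0.9459) = -0.3729; [Ni²⁺] = 10^(-0.3729) ≈ 0.42 M.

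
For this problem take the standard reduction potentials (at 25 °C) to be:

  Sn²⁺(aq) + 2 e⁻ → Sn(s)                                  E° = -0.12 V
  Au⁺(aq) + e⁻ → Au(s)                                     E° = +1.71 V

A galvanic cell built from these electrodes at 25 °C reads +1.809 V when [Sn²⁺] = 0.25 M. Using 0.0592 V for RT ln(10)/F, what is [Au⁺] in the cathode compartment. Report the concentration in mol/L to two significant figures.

Au⁺/Au is the cathode, Sn²⁺/Sn the anode: E°cell = +1.83 V, n = 2.
Overall reaction: 2 Au⁺(aq) + Sn(s) → 2 Au(s) + Sn²⁺(aq); Q = [Sn²⁺]^1/[Au⁺]^2.
From E = E° − (0.0592/n) log Q: log Q = (E° − E)·n/0.0592 = (+1.83 − (+1.809))·2/0.0592 = 0.7095.
So 2·log[Au⁺] = 1·log(0.25) − log Q = -0.6021 − (0.7095) = -1.3116; log[Au⁺] = -1.3116 / 2 = -0.6558; [Au⁺] = 10^(-0.6558) ≈ 0.22 M.

0.22 M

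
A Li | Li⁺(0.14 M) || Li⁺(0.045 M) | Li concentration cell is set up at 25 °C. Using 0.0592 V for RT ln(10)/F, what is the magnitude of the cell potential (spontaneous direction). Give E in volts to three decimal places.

+0.029 V

For a concentration cell E°cell = 0. The 0.14 M side is the cathode (reduction is favoured where [Li⁺] is higher).
With n = 1, E = −(0.0592/1) log([Li⁺]ₐₙ/[Li⁺]꜀ₐₜ) = −(0.0592/1) log(0.045/0.14) = −(0.0592/1)(-0.493) = +0.029 V.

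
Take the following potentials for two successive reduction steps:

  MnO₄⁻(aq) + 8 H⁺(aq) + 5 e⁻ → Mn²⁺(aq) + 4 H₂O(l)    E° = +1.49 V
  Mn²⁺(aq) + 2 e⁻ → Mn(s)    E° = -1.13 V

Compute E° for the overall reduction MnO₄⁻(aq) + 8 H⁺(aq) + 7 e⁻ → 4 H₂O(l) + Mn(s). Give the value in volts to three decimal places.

+0.741 V

Adding the free-energy changes (−nFE°) of the two steps gives −n₃FE°₃ = −n₁FE°₁ − n₂FE°₂.
E°₃ = (5×+1.49 + 2×-1.13) / 7 = (+5.190) / 7 = +0.741 V.
Simply averaging or adding the two E° values would be wrong; the electron-weighted sum is required.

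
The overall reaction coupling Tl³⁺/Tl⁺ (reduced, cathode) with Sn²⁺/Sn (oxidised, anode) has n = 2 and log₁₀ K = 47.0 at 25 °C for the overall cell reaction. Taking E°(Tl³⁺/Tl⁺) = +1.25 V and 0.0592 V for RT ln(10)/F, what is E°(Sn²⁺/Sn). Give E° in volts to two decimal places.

-0.14 V

E°cell = (0.0592/n)·log K = (0.0592/2)(47.0) = +1.391 V.
Since Tl³⁺/Tl⁺ is the cathode and Sn²⁺/Sn the anode, E°cell = E°(Tl³⁺/Tl⁺) − E°(Sn²⁺/Sn).
So E°(Sn²⁺/Sn) = E°(Tl³⁺/Tl⁺) − E°cell = (+1.25) − (+1.391) = -0.14 V.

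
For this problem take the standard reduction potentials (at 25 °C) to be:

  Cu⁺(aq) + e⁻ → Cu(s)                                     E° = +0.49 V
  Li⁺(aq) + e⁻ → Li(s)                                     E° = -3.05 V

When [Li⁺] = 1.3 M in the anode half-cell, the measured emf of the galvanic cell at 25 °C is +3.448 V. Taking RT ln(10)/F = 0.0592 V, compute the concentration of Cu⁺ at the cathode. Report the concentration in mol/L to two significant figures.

Cu⁺/Cu is the cathode, Li⁺/Li the anode: E°cell = +3.54 V, n = 1.
Overall reaction: Cu⁺(aq) + Li(s) → Cu(s) + Li⁺(aq); Q = [Li⁺]^1/[Cu⁺]^1.
From E = E° − (0.0592/n) log Q: log Q = (E° − E)·n/0.0592 = (+3.54 − (+3.448))·1/0.0592 = 1.5541.
So 1·log[Cu⁺] = 1·log(1.3) − log Q = 0.1139 − (1.5541) = -1.4402; [Cu⁺] = 10^(-1.4402) ≈ 0.036 M.

0.036 M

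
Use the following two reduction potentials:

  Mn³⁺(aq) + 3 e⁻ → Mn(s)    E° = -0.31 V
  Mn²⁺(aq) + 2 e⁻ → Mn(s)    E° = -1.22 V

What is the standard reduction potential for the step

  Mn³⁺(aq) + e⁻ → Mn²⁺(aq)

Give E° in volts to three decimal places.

Sequential free energies add, so n₃E°₃ = n₁E°₁ + n₂E°₂.
With n₃ = 3, and the known step contributing 2×(-1.22) V, the unknown satisfies 1·E° = 3×(-0.31) − 2×(-1.22) = +1.510.
E° = +1.510 / 1 = +1.510 V.

+1.510 V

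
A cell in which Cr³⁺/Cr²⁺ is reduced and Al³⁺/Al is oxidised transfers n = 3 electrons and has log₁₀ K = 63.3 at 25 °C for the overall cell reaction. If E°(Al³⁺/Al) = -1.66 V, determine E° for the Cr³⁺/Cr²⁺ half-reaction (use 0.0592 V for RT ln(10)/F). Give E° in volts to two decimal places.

E°cell = (0.0592/n)·log K = (0.0592/3)(63.3) = +1.249 V.
Since Cr³⁺/Cr²⁺ is the cathode and Al³⁺/Al the anode, E°cell = E°(Cr³⁺/Cr²⁺) − E°(Al³⁺/Al).
So E°(Cr³⁺/Cr²⁺) = E°cell + E°(Al³⁺/Al) = +1.249 + (-1.66) = -0.41 V.

-0.41 V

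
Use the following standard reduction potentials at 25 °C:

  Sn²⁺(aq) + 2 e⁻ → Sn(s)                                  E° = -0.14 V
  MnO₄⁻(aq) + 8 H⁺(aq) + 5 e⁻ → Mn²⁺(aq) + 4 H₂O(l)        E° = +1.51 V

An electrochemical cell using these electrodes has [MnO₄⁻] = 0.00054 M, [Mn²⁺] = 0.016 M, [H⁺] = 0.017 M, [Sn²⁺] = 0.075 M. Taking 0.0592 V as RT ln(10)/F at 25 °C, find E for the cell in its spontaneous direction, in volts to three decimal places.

MnO₄⁻/Mn²⁺ is the cathode (higher E°), Sn²⁺/Sn the anode: E°cell = +1.51 − (-0.14) = +1.65 V, n = 10.
Overall: 2 MnO₄⁻(aq) + 16 H⁺(aq) + 5 Sn(s) → 2 Mn²⁺(aq) + 8 H₂O(l) + 5 Sn²⁺(aq)
Q = [Mn²⁺]^2·[Sn²⁺]^5 / ([MnO₄⁻]^2·[H⁺]^16); log Q = 25.632.
E = E° − (0.0592/n) log Q = +1.65 − (0.0592/10)(25.632) = +1.498 V.

+1.498 V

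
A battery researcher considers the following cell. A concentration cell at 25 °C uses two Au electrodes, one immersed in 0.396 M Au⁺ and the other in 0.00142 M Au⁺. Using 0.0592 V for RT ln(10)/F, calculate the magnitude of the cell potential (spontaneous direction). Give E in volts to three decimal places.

+0.145 V

For a concentration cell E°cell = 0. The 0.396 M side is the cathode (reduction is favoured where [Au⁺] is higher).
With n = 1, E = −(0.0592/1) log([Au⁺]ₐₙ/[Au⁺]꜀ₐₜ) = −(0.0592/1) log(0.00142/0.396) = −(0.0592/1)(-2.445) = +0.145 V.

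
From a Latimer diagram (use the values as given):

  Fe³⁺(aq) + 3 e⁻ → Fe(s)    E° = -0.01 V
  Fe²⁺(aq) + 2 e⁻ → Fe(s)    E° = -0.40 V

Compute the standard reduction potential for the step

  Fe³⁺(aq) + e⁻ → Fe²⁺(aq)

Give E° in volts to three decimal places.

Sequential free energies add, so n₃E°₃ = n₁E°₁ + n₂E°₂.
With n₃ = 3, and the known step contributing 2×(-0.40) V, the unknown satisfies 1·E° = 3×(-0.01) − 2×(-0.40) = +0.770.
E° = +0.770 / 1 = +0.770 V.

+0.770 V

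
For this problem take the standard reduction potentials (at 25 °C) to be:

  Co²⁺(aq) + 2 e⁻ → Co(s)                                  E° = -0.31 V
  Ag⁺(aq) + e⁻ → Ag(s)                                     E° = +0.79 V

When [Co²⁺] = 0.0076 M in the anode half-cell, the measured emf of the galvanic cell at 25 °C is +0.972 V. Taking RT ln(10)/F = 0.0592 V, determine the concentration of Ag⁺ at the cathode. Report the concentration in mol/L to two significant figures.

0.00060 M

Ag⁺/Ag is the cathode, Co²⁺/Co the anode: E°cell = +1.10 V, n = 2.
Overall reaction: 2 Ag⁺(aq) + Co(s) → 2 Ag(s) + Co²⁺(aq); Q = [Co²⁺]^1/[Ag⁺]^2.
From E = E° − (0.0592/n) log Q: log Q = (E° − E)·n/0.0592 = (+1.10 − (+0.972))·2/0.0592 = 4.3243.
So 2·log[Ag⁺] = 1·log(0.0076) − log Q = -2.1192 − (4.3243) = -6.4435; log[Ag⁺] = -6.4435 / 2 = -3.2218; [Ag⁺] = 10^(-3.2218) ≈ 0.00060 M.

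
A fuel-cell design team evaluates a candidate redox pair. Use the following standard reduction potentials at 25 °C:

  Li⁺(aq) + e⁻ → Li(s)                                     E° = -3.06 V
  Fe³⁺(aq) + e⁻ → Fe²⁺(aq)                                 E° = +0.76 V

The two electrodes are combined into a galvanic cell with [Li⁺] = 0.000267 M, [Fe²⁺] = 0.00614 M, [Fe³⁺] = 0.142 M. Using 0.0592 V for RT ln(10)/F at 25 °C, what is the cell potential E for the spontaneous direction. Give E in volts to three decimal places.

+4.112 V

Fe³⁺/Fe²⁺ is the cathode (higher E°), Li⁺/Li the anode: E°cell = +0.76 − (-3.06) = +3.82 V, n = 1.
Overall: Fe³⁺(aq) + Li(s) → Fe²⁺(aq) + Li⁺(aq)
Q = [Fe²⁺]·[Li⁺] / ([Fe³⁺]); log Q = -4.938.
E = E° − (0.0592/n) log Q = +3.82 − (0.0592/1)(-4.938) = +4.112 V.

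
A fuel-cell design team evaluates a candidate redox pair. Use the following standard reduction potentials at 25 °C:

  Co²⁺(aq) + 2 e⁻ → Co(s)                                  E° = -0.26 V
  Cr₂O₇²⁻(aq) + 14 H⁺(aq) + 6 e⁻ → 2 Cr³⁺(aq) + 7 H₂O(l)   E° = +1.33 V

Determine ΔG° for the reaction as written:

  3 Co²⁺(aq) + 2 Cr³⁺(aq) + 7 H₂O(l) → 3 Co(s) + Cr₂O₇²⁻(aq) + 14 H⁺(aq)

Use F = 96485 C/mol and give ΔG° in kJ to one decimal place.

+920.5 kJ

As written, Co²⁺/Co is reduced (cathode) and Cr₂O₇²⁻/Cr³⁺ is oxidised (anode), so E°cell = (-0.26) − (+1.33) = -1.59 V.
Balancing electrons gives n = 6.
ΔG° = −nFE° = −(6)(96485)(-1.59) = 920,467 J = +920.5 kJ.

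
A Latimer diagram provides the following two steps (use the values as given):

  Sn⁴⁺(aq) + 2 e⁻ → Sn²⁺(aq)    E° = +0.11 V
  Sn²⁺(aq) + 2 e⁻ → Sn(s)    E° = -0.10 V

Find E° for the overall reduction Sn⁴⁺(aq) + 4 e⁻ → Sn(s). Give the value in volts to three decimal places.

+0.005 V

Adding the free-energy changes (−nFE°) of the two steps gives −n₃FE°₃ = −n₁FE°₁ − n₂FE°₂.
E°₃ = (2×+0.11 + 2×-0.10) / 4 = (+0.020) / 4 = +0.005 V.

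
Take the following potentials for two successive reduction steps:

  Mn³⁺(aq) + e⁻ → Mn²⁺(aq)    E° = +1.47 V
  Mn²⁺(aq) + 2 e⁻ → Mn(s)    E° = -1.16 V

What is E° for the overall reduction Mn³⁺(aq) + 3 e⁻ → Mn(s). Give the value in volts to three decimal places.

-0.283 V

Since ΔG° = −nFE° is additive over sequential reductions, n₃E°₃ = n₁E°₁ + n₂E°₂.
E°₃ = (1×+1.47 + 2×-1.16) / 3 = (-0.850) / 3 = -0.283 V.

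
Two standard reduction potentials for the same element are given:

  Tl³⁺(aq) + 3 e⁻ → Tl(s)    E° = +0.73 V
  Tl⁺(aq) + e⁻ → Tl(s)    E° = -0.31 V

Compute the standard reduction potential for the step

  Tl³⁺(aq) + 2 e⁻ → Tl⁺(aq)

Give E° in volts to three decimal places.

+1.250 V

Sequential free energies add, so n₃E°₃ = n₁E°₁ + n₂E°₂.
With n₃ = 3, and the known step contributing 1×(-0.31) V, the unknown satisfies 2·E° = 3×(+0.73) − 1×(-0.31) = +2.500.
E° = +2.500 / 2 = +1.250 V.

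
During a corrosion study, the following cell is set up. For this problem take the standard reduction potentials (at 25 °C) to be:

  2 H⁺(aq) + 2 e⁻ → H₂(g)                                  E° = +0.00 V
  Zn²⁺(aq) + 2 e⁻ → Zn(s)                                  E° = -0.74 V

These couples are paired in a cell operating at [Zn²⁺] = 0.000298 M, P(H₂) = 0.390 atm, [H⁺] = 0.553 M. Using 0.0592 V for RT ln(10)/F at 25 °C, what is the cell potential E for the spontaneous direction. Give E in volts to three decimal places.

H⁺/H₂ is the cathode (higher E°), Zn²⁺/Zn the anode: E°cell = +0.00 − (-0.74) = +0.74 V, n = 2.
Overall: 2 H⁺(aq) + Zn(s) → H₂(g) + Zn²⁺(aq)
Q = P(H₂)·[Zn²⁺] / ([H⁺]^2); log Q = -3.420.
E = E° − (0.0592/n) log Q = +0.74 − (0.0592/2)(-3.420) = +0.841 V.

+0.841 V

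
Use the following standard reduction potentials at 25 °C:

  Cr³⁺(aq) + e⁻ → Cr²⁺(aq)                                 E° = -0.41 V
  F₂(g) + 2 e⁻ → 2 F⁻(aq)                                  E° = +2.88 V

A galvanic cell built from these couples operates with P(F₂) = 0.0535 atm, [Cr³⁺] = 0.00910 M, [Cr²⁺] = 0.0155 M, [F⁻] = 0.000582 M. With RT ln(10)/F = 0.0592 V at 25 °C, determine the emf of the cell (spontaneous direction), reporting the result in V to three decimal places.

+3.458 V

F₂/F⁻ is the cathode (higher E°), Cr³⁺/Cr²⁺ the anode: E°cell = +2.88 − (-0.41) = +3.29 V, n = 2.
Overall: F₂(g) + 2 Cr²⁺(aq) → 2 F⁻(aq) + 2 Cr³⁺(aq)
Q = [F⁻]^2·[Cr³⁺]^2 / (P(F₂)·[Cr²⁺]^2); log Q = -5.661.
E = E° − (0.0592/n) log Q = +3.29 − (0.0592/2)(-5.661) = +3.458 V.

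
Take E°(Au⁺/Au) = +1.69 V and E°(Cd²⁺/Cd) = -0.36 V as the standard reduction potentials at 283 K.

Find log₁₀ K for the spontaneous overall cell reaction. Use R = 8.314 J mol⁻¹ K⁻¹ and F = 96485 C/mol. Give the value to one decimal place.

Cathode: Au⁺/Au; anode: Cd²⁺/Cd. E°cell = (+1.69) − (-0.36) = +2.05 V, with n = 2.
ΔG° = −nFE° = −RT ln K, so ln K = nFE°/(RT) = (2)(96485)(+2.05) / ((8.314)(283)) = 168.131.
log₁₀ K = 168.131 / ln 10 = 73.0.

73.0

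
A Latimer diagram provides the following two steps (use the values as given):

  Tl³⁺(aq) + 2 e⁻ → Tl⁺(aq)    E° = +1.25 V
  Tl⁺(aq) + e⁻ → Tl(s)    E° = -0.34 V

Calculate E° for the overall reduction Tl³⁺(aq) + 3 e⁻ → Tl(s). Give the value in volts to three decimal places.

+0.720 V

Since ΔG° = −nFE° is additive over sequential reductions, n₃E°₃ = n₁E°₁ + n₂E°₂.
E°₃ = (2×+1.25 + 1×-0.34) / 3 = (+2.160) / 3 = +0.720 V.
Simply averaging or adding the two E° values would be wrong; the electron-weighted sum is required.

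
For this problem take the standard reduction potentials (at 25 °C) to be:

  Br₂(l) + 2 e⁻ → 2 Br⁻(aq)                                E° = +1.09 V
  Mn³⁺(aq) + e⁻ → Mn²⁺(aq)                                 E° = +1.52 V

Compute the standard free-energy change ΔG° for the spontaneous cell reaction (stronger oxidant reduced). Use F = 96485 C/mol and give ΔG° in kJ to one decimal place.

Mn³⁺/Mn²⁺ (E° = +1.52 V) is the cathode; Br₂/Br⁻ (E° = +1.09 V) is the anode, so E°cell = +0.43 V.
Balancing electrons gives n = 2 (lcm of 1 and 2).
ΔG° = −nFE° = −(2)(96485)(+0.43) = -82,977 J = -83.0 kJ.

-83.0 kJ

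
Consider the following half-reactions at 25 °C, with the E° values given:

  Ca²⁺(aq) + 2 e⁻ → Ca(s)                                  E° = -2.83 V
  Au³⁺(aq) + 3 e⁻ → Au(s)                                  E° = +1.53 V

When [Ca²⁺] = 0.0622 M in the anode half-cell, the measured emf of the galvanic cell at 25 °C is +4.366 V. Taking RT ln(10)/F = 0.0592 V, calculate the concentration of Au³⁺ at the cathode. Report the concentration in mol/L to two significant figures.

Au³⁺/Au is the cathode, Ca²⁺/Ca the anode: E°cell = +4.36 V, n = 6.
Overall reaction: 2 Au³⁺(aq) + 3 Ca(s) → 2 Au(s) + 3 Ca²⁺(aq); Q = [Ca²⁺]^3/[Au³⁺]^2.
From E = E° − (0.0592/n) log Q: log Q = (E° − E)·n/0.0592 = (+4.36 − (+4.366))·6/0.0592 = -0.6081.
So 2·log[Au³⁺] = 3·log(0.0622) − log Q = -3.6186 − (-0.6081) = -3.0105; log[Au³⁺] = -3.0105 / 2 = -1.5052; [Au³⁺] = 10^(-1.5052) ≈ 0.031 M.

0.031 M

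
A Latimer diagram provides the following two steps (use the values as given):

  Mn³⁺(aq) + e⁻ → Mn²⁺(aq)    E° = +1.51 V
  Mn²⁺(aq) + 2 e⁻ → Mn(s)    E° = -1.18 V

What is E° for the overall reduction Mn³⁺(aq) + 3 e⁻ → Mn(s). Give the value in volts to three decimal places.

-0.283 V

Since ΔG° = −nFE° is additive over sequential reductions, n₃E°₃ = n₁E°₁ + n₂E°₂.
E°₃ = (1×+1.51 + 2×-1.18) / 3 = (-0.850) / 3 = -0.283 V.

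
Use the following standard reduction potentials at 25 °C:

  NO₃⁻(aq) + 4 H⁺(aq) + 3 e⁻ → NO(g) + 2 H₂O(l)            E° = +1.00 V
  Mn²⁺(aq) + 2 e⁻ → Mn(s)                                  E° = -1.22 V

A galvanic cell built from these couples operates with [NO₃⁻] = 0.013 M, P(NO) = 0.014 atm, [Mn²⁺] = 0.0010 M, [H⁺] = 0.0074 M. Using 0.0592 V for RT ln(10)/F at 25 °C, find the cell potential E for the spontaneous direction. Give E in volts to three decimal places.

NO₃⁻/NO is the cathode (higher E°), Mn²⁺/Mn the anode: E°cell = +1.00 − (-1.22) = +2.22 V, n = 6.
Overall: 2 NO₃⁻(aq) + 8 H⁺(aq) + 3 Mn(s) → 2 NO(g) + 4 H₂O(l) + 3 Mn²⁺(aq)
Q = P(NO)^2·[Mn²⁺]^3 / ([NO₃⁻]^2·[H⁺]^8); log Q = 8.111.
E = E° − (0.0592/n) log Q = +2.22 − (0.0592/6)(8.111) = +2.140 V.

+2.140 V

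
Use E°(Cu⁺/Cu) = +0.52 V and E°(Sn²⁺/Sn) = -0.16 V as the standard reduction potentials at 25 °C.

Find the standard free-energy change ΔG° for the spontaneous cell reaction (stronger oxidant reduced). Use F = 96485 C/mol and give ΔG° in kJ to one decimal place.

Cu⁺/Cu (E° = +0.52 V) is the cathode; Sn²⁺/Sn (E° = -0.16 V) is the anode, so E°cell = +0.68 V.
Balancing electrons gives n = 2 (lcm of 1 and 2).
ΔG° = −nFE° = −(2)(96485)(+0.68) = -131,220 J = -131.2 kJ.

-131.2 kJ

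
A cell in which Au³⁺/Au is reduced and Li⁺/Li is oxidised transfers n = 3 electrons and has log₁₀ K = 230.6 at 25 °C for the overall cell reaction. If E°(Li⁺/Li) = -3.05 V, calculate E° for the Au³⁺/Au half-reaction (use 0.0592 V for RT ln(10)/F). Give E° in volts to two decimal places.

+1.50 V

E°cell = (0.0592/n)·log K = (0.0592/3)(230.6) = +4.551 V.
Since Au³⁺/Au is the cathode and Li⁺/Li the anode, E°cell = E°(Au³⁺/Au) − E°(Li⁺/Li).
So E°(Au³⁺/Au) = E°cell + E°(Li⁺/Li) = +4.551 + (-3.05) = +1.50 V.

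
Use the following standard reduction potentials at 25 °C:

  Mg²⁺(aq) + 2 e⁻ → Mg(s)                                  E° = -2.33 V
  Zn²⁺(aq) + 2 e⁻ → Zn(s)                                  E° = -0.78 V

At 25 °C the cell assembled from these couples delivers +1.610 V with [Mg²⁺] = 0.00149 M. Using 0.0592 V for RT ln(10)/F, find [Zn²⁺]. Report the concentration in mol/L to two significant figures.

0.16 M

Zn²⁺/Zn is the cathode, Mg²⁺/Mg the anode: E°cell = +1.55 V, n = 2.
Overall reaction: Zn²⁺(aq) + Mg(s) → Zn(s) + Mg²⁺(aq); Q = [Mg²⁺]^1/[Zn²⁺]^1.
From E = E° − (0.0592/n) log Q: log Q = (E° − E)·n/0.0592 = (+1.55 − (+1.610))·2/0.0592 = -2.0270.
So 1·log[Zn²⁺] = 1·log(0.00149) − log Q = -2.8268 − (-2.0270) = -0.7998; [Zn²⁺] = 10^(-0.7998) ≈ 0.16 M.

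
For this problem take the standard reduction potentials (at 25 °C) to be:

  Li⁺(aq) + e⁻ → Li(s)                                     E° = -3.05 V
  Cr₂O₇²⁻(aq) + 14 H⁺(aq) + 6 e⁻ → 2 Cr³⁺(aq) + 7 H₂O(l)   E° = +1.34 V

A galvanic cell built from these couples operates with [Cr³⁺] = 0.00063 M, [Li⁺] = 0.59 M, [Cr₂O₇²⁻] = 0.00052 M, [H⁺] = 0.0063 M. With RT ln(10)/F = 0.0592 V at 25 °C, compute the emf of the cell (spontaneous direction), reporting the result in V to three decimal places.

Cr₂O₇²⁻/Cr³⁺ is the cathode (higher E°), Li⁺/Li the anode: E°cell = +1.34 − (-3.05) = +4.39 V, n = 6.
Overall: Cr₂O₇²⁻(aq) + 14 H⁺(aq) + 6 Li(s) → 2 Cr³⁺(aq) + 7 H₂O(l) + 6 Li⁺(aq)
Q = [Cr³⁺]^2·[Li⁺]^6 / ([Cr₂O₇²⁻]·[H⁺]^14); log Q = 26.317.
E = E° − (0.0592/n) log Q = +4.39 − (0.0592/6)(26.317) = +4.130 V.

+4.130 V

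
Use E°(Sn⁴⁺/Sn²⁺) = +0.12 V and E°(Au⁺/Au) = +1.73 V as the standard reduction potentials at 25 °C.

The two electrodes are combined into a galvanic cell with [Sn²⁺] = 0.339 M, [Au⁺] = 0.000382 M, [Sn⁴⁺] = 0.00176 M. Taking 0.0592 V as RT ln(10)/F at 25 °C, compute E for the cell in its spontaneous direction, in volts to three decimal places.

Au⁺/Au is the cathode (higher E°), Sn⁴⁺/Sn²⁺ the anode: E°cell = +1.73 − (+0.12) = +1.61 V, n = 2.
Overall: 2 Au⁺(aq) + Sn²⁺(aq) → 2 Au(s) + Sn⁴⁺(aq)
Q = [Sn⁴⁺] / ([Au⁺]^2·[Sn²⁺]); log Q = 4.551.
E = E° − (0.0592/n) log Q = +1.61 − (0.0592/2)(4.551) = +1.475 V.

+1.475 V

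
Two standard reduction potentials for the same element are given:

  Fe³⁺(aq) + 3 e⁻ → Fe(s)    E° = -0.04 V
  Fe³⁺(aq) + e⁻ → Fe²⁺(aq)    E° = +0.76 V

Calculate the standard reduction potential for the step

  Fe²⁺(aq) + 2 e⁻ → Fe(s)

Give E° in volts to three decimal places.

Sequential free energies add, so n₃E°₃ = n₁E°₁ + n₂E°₂.
With n₃ = 3, and the known step contributing 1×(+0.76) V, the unknown satisfies 2·E° = 3×(-0.04) − 1×(+0.76) = -0.880.
E° = -0.880 / 2 = -0.440 V.

-0.440 V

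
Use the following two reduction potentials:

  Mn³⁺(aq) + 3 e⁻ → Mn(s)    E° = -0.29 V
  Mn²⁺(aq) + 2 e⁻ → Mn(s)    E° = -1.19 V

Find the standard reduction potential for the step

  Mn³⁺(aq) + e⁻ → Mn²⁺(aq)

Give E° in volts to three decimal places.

Sequential free energies add, so n₃E°₃ = n₁E°₁ + n₂E°₂.
With n₃ = 3, and the known step contributing 2×(-1.19) V, the unknown satisfies 1·E° = 3×(-0.29) − 2×(-1.19) = +1.510.
E° = +1.510 / 1 = +1.510 V.

+1.510 V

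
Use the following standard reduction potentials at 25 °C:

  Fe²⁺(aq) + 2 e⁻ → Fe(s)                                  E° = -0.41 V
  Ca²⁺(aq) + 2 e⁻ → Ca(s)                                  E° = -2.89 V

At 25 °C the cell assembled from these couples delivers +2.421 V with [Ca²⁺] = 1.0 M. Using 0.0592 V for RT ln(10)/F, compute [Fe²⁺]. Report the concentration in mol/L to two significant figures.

Fe²⁺/Fe is the cathode, Ca²⁺/Ca the anode: E°cell = +2.48 V, n = 2.
Overall reaction: Fe²⁺(aq) + Ca(s) → Fe(s) + Ca²⁺(aq); Q = [Ca²⁺]^1/[Fe²⁺]^1.
From E = E° − (0.0592/n) log Q: log Q = (E° − E)·n/0.0592 = (+2.48 − (+2.421))·2/0.0592 = 1.9932.
So 1·log[Fe²⁺] = 1·log(1) − log Q = 0.0000 − (1.9932) = -1.9932; [Fe²⁺] = 10^(-1.9932) ≈ 0.010 M.

0.010 M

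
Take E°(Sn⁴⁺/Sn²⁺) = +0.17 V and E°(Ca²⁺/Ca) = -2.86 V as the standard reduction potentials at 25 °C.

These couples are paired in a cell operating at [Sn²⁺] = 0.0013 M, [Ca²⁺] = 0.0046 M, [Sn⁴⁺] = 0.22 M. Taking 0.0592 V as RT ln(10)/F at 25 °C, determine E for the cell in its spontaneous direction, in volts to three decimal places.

+3.165 V

Sn⁴⁺/Sn²⁺ is the cathode (higher E°), Ca²⁺/Ca the anode: E°cell = +0.17 − (-2.86) = +3.03 V, n = 2.
Overall: Sn⁴⁺(aq) + Ca(s) → Sn²⁺(aq) + Ca²⁺(aq)
Q = [Sn²⁺]·[Ca²⁺] / ([Sn⁴⁺]); log Q = -4.566.
E = E° − (0.0592/n) log Q = +3.03 − (0.0592/2)(-4.566) = +3.165 V.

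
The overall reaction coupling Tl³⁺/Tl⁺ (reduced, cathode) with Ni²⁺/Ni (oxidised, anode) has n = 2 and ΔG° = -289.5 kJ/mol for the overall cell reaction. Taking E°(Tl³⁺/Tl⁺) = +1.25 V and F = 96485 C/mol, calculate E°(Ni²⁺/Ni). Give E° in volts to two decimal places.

-0.25 V

E°cell = −ΔG°/(nF) = −(-289.5×10³)/((2)(96485)) = +1.500 V.
Since Tl³⁺/Tl⁺ is the cathode and Ni²⁺/Ni the anode, E°cell = E°(Tl³⁺/Tl⁺) − E°(Ni²⁺/Ni).
So E°(Ni²⁺/Ni) = E°(Tl³⁺/Tl⁺) − E°cell = (+1.25) − (+1.500) = -0.25 V.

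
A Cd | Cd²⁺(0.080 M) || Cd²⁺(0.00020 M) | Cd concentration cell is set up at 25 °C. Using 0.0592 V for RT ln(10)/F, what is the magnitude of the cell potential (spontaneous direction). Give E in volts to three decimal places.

+0.077 V

For a concentration cell E°cell = 0. The 0.080 M side is the cathode (reduction is favoured where [Cd²⁺] is higher).
With n = 2, E = −(0.0592/2) log([Cd²⁺]ₐₙ/[Cd²⁺]꜀ₐₜ) = −(0.0592/2) log(0.0002/0.08) = −(0.0592/2)(-2.602) = +0.077 V.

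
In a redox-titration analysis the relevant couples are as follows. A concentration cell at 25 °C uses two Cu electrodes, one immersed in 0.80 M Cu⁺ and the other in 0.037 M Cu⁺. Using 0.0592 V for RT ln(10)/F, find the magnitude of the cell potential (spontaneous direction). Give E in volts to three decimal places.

For a concentration cell E°cell = 0. The 0.80 M side is the cathode (reduction is favoured where [Cu⁺] is higher).
With n = 1, E = −(0.0592/1) log([Cu⁺]ₐₙ/[Cu⁺]꜀ₐₜ) = −(0.0592/1) log(0.037/0.8) = −(0.0592/1)(-1.335) = +0.079 V.

+0.079 V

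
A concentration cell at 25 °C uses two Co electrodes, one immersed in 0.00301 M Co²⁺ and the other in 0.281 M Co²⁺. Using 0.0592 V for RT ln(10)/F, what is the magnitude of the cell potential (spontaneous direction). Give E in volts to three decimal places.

For a concentration cell E°cell = 0. The 0.281 M side is the cathode (reduction is favoured where [Co²⁺] is higher).
With n = 2, E = −(0.0592/2) log([Co²⁺]ₐₙ/[Co²⁺]꜀ₐₜ) = −(0.0592/2) log(0.00301/0.281) = −(0.0592/2)(-1.970) = +0.058 V.

+0.058 V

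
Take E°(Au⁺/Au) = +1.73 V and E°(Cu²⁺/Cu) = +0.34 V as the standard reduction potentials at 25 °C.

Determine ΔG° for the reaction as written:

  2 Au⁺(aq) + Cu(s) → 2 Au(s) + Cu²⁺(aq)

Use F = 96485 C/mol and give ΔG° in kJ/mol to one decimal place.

As written, Au⁺/Au is reduced (cathode) and Cu²⁺/Cu is oxidised (anode), so E°cell = (+1.73) − (+0.34) = +1.39 V.
Balancing electrons gives n = 2.
ΔG° = −nFE° = −(2)(96485)(+1.39) = -268,228 J = -268.2 kJ/mol.

-268.2 kJ/mol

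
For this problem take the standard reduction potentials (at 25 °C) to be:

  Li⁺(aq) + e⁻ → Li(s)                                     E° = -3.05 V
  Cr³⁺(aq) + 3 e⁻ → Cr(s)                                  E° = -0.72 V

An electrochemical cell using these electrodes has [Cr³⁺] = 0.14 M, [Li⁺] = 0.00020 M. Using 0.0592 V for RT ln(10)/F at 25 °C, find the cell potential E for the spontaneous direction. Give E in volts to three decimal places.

Cr³⁺/Cr is the cathode (higher E°), Li⁺/Li the anode: E°cell = -0.72 − (-3.05) = +2.33 V, n = 3.
Overall: Cr³⁺(aq) + 3 Li(s) → Cr(s) + 3 Li⁺(aq)
Q = [Li⁺]^3 / ([Cr³⁺]); log Q = -10.243.
E = E° − (0.0592/n) log Q = +2.33 − (0.0592/3)(-10.243) = +2.532 V.

+2.532 V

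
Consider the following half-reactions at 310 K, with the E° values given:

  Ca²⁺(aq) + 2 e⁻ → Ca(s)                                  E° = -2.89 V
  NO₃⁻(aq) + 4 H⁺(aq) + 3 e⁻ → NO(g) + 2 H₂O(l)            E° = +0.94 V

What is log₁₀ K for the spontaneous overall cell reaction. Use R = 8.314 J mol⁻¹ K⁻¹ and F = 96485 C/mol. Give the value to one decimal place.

Cathode: NO₃⁻/NO; anode: Ca²⁺/Ca. E°cell = (+0.94) − (-2.89) = +3.83 V, with n = 6.
ΔG° = −nFE° = −RT ln K, so ln K = nFE°/(RT) = (6)(96485)(+3.83) / ((8.314)(310)) = 860.277.
log₁₀ K = 860.277 / ln 10 = 373.6.

373.6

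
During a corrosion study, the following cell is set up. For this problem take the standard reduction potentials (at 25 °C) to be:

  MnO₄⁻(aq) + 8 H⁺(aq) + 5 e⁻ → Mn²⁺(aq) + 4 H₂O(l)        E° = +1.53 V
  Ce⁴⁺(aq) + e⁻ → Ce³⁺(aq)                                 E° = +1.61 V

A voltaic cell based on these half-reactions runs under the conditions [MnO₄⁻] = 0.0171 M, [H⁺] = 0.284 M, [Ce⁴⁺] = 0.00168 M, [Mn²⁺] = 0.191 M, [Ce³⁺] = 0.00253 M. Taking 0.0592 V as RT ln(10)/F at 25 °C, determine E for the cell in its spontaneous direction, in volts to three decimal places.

+0.134 V

Ce⁴⁺/Ce³⁺ is the cathode (higher E°), MnO₄⁻/Mn²⁺ the anode: E°cell = +1.61 − (+1.53) = +0.08 V, n = 5.
Overall: 5 Ce⁴⁺(aq) + Mn²⁺(aq) + 4 H₂O(l) → 5 Ce³⁺(aq) + MnO₄⁻(aq) + 8 H⁺(aq)
Q = [Ce³⁺]^5·[MnO₄⁻]·[H⁺]^8 / ([Ce⁴⁺]^5·[Mn²⁺]); log Q = -4.532.
E = E° − (0.0592/n) log Q = +0.08 − (0.0592/5)(-4.532) = +0.134 V.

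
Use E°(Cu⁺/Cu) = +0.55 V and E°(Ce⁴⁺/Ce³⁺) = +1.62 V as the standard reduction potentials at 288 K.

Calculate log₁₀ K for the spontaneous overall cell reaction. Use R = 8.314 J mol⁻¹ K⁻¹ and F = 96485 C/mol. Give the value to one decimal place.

Cathode: Ce⁴⁺/Ce³⁺; anode: Cu⁺/Cu. E°cell = (+1.62) − (+0.55) = +1.07 V, with n = 1.
ΔG° = −nFE° = −RT ln K, so ln K = nFE°/(RT) = (1)(96485)(+1.07) / ((8.314)(288)) = 43.116.
log₁₀ K = 43.116 / ln 10 = 18.7.

18.7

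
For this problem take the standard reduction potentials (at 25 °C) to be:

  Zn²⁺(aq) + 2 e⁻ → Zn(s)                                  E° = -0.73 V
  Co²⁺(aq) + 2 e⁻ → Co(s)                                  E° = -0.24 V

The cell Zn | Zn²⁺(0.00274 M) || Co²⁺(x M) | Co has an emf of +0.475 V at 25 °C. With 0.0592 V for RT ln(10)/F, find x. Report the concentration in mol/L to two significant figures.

0.00085 M

Co²⁺/Co is the cathode, Zn²⁺/Zn the anode: E°cell = +0.49 V, n = 2.
Overall reaction: Co²⁺(aq) + Zn(s) → Co(s) + Zn²⁺(aq); Q = [Zn²⁺]^1/[Co²⁺]^1.
From E = E° − (0.0592/n) log Q: log Q = (E° − E)·n/0.0592 = (+0.49 − (+0.475))·2/0.0592 = 0.5068.
So 1·log[Co²⁺] = 1·log(0.00274) − log Q = -2.5622 − (0.5068) = -3.0690; [Co²⁺] = 10^(-3.0690) ≈ 0.00085 M.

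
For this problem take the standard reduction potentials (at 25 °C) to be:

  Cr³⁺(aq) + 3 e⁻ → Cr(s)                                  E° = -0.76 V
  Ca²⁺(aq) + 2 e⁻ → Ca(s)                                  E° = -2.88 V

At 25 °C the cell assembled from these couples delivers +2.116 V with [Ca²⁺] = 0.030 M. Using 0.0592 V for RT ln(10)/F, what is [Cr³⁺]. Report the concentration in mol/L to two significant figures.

Cr³⁺/Cr is the cathode, Ca²⁺/Ca the anode: E°cell = +2.12 V, n = 6.
Overall reaction: 2 Cr³⁺(aq) + 3 Ca(s) → 2 Cr(s) + 3 Ca²⁺(aq); Q = [Ca²⁺]^3/[Cr³⁺]^2.
From E = E° − (0.0592/n) log Q: log Q = (E° − E)·n/0.0592 = (+2.12 − (+2.116))·6/0.0592 = 0.4054.
So 2·log[Cr³⁺] = 3·log(0.03) − log Q = -4.5686 − (0.4054) = -4.9740; log[Cr³⁺] = -4.9740 / 2 = -2.4870; [Cr³⁺] = 10^(-2.4870) ≈ 0.0033 M.

0.0033 M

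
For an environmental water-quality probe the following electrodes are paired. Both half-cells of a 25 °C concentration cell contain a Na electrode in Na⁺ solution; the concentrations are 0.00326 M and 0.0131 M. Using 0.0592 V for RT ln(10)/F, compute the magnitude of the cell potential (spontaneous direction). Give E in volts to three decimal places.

+0.036 V

For a concentration cell E°cell = 0. The 0.0131 M side is the cathode (reduction is favoured where [Na⁺] is higher).
With n = 1, E = −(0.0592/1) log([Na⁺]ₐₙ/[Na⁺]꜀ₐₜ) = −(0.0592/1) log(0.00326/0.0131) = −(0.0592/1)(-0.604) = +0.036 V.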